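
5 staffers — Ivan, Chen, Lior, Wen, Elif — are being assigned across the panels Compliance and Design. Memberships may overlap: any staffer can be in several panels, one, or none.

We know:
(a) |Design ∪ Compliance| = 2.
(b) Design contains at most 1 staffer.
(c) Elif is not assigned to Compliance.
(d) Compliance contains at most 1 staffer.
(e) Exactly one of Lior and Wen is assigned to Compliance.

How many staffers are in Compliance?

1

From (c): Elif ∉ Compliance.
Suppose Ivan ∈ Compliance: no assignment then satisfies all the clues, so Ivan ∉ Compliance.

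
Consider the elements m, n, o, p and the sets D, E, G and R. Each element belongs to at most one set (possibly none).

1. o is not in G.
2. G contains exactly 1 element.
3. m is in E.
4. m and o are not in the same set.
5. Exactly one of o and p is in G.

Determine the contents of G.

From (1): o ∉ G.
From (3): m ∈ E.
(4): o ∉ E.
(5) (exactly one): p ∈ G.
(2): G already has 1, so the rest are out.

G = {p}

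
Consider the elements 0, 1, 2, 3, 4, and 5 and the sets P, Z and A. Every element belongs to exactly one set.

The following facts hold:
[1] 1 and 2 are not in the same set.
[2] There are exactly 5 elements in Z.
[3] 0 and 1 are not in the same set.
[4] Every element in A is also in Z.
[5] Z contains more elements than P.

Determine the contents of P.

P = {1}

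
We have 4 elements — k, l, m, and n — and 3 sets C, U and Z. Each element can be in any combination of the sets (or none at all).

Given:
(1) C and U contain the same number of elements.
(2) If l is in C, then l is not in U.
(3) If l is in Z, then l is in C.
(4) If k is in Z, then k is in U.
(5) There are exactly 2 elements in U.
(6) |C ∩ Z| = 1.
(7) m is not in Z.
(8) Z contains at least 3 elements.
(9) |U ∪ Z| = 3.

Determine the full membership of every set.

C = {l, m}; U = {k, n}; Z = {k, l, n}

From (7): m ∉ Z.
(8): only 3 candidates remain for Z, so all are in.
(3): l ∈ C.
(4): k ∈ U.
(2): l ∉ U.
Suppose k ∈ C: no assignment then satisfies all the clues, so k ∉ C.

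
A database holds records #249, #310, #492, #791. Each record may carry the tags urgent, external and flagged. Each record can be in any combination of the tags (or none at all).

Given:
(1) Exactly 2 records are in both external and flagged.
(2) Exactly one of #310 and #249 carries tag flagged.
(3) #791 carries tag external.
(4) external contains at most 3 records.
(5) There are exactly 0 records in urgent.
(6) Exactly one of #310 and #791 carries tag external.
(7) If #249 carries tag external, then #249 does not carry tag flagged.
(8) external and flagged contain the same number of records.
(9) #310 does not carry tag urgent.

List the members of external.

From (3): #791 ∈ external.
From (9): #310 ∉ urgent.
(5): urgent already has 0, so the rest are out.
(6) (exactly one): #310 ∉ external.
Suppose #249 ∉ external: no assignment then satisfies all the clues, so #249 ∈ external.

external = {#249, #492, #791}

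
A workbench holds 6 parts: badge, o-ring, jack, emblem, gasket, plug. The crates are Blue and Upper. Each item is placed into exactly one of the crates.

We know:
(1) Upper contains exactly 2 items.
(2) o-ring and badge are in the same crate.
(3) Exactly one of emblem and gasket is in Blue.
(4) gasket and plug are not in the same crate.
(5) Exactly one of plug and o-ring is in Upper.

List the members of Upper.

Upper = {emblem, plug}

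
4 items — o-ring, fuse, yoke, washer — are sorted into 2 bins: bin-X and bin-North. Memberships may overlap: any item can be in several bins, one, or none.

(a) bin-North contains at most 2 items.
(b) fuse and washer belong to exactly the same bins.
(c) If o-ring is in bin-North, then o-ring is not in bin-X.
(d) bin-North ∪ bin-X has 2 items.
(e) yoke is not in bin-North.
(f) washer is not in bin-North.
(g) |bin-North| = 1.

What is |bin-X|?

1

From (e): yoke ∉ bin-North.
From (f): washer ∉ bin-North.
(b): fuse matches washer: fuse ∉ bin-North.
(g): only 1 candidates remain for bin-North, so all are in.
(c): o-ring ∉ bin-X.
Suppose fuse ∈ bin-X: no assignment then satisfies all the clues, so fuse ∉ bin-X.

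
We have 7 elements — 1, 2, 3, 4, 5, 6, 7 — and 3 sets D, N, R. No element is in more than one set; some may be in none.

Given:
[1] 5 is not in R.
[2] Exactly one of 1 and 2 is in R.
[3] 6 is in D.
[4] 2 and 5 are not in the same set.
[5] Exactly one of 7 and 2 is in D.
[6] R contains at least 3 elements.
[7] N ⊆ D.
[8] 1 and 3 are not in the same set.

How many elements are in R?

3

From (1): 5 ∉ R.
From (3): 6 ∈ D.
Suppose 1 ∈ N: no assignment then satisfies all the clues, so 1 ∉ N.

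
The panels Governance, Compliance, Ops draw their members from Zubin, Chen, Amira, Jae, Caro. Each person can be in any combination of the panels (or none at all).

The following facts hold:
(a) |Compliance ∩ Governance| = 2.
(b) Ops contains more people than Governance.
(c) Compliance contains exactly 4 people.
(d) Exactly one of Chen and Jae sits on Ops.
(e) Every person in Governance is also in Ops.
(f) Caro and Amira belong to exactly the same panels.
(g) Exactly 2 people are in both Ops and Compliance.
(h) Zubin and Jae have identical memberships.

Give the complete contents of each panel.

Governance = {Amira, Caro}; Compliance = {Amira, Caro, Jae, Zubin}; Ops = {Amira, Caro, Chen}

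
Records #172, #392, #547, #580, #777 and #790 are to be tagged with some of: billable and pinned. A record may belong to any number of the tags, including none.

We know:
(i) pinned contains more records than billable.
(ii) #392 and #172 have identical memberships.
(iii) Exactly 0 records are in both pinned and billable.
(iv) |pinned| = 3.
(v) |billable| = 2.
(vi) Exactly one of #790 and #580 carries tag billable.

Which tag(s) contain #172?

#172: pinned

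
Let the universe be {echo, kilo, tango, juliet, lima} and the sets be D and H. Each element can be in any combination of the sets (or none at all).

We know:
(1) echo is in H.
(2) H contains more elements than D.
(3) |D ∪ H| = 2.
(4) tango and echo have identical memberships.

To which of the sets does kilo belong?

kilo: none

From (1): echo ∈ H.
(4): tango matches echo: tango ∈ H.
Suppose kilo ∈ D: no assignment then satisfies all the clues, so kilo ∉ D.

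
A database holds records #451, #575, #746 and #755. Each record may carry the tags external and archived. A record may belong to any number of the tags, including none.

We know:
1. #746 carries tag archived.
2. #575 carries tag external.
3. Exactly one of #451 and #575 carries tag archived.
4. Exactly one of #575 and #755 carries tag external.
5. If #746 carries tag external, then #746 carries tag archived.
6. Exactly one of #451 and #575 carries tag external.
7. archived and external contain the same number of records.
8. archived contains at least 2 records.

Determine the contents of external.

From (1): #746 ∈ archived.
From (2): #575 ∈ external.
(4) (exactly one): #755 ∉ external.
(6) (exactly one): #451 ∉ external.
Suppose #746 ∉ external: no assignment then satisfies all the clues, so #746 ∈ external.

external = {#575, #746}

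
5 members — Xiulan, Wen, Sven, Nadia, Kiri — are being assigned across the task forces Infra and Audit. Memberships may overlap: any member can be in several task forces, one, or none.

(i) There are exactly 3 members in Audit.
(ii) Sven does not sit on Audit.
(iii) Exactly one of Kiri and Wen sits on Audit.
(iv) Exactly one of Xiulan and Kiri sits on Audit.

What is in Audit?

Audit = {Nadia, Wen, Xiulan}

From (ii): Sven ∉ Audit.
Suppose Xiulan ∉ Audit: no assignment then satisfies all the clues, so Xiulan ∈ Audit.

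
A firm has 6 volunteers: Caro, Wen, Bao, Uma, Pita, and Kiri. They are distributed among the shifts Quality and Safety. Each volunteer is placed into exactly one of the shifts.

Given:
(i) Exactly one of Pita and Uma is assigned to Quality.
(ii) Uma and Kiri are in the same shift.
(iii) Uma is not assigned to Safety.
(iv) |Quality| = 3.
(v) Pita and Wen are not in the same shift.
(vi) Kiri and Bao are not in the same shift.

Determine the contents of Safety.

Safety = {Bao, Caro, Pita}

From (iii): Uma ∉ Safety.
(ii): Kiri matches Uma: Kiri ∉ Safety.
Only one shift left: Uma ∈ Quality.
Only one shift left: Kiri ∈ Quality.
(i) (exactly one): Pita ∉ Quality.
(vi): Bao ∉ Quality.
Only one shift left: Bao ∈ Safety.
Only one shift left: Pita ∈ Safety.
(v): Wen ∉ Safety.
Only one shift left: Wen ∈ Quality.
(iv): Quality already has 3, so the rest are out.
Only one shift left: Caro ∈ Safety.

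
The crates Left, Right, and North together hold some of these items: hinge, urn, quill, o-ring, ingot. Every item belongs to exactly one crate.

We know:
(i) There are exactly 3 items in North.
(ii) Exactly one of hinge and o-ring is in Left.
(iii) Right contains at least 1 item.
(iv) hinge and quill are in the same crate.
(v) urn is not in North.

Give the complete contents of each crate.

Left = {o-ring}; Right = {urn}; North = {hinge, ingot, quill}

From (v): urn ∉ North.
Suppose hinge ∈ Left: no assignment then satisfies all the clues, so hinge ∉ Left.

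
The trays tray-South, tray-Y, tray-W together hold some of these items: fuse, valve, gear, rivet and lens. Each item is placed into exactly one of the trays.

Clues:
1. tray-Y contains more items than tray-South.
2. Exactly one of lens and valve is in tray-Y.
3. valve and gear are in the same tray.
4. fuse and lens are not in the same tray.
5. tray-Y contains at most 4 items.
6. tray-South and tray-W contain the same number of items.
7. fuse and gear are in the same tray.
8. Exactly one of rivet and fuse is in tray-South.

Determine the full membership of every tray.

tray-South = {rivet}; tray-Y = {fuse, gear, valve}; tray-W = {lens}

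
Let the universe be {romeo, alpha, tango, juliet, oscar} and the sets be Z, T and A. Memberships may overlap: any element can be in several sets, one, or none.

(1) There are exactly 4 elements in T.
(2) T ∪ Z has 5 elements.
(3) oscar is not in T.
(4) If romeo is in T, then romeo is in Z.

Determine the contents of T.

T = {alpha, juliet, romeo, tango}

From (3): oscar ∉ T.
(1): only 4 candidates remain for T, so all are in.
(4): romeo ∈ Z.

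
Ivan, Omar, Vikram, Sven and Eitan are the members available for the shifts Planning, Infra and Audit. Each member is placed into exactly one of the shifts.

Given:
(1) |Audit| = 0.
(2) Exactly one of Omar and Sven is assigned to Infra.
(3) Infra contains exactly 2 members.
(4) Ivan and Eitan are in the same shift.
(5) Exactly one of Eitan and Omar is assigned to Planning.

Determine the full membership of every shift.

Planning = {Eitan, Ivan, Sven}; Infra = {Omar, Vikram}; Audit = {}

(1): Audit already has 0, so the rest are out.
Suppose Ivan ∉ Planning: no assignment then satisfies all the clues, so Ivan ∈ Planning.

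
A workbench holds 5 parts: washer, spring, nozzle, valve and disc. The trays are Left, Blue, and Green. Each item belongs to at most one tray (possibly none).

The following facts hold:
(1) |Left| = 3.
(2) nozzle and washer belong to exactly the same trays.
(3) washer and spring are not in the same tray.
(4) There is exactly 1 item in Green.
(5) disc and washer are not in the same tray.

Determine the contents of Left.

Left = {nozzle, valve, washer}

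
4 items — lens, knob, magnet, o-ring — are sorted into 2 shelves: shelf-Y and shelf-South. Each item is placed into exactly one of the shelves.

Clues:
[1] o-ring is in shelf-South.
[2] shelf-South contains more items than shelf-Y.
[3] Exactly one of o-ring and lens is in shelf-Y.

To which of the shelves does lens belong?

From (1): o-ring ∈ shelf-South.
(3) (exactly one): lens ∈ shelf-Y.

lens: shelf-Y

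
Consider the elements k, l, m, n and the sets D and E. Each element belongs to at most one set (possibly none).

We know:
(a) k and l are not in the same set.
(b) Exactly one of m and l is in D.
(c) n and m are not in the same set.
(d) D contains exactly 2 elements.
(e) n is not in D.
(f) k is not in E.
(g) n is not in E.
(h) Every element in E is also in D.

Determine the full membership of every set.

From (e): n ∉ D.
From (f): k ∉ E.
From (g): n ∉ E.
Suppose k ∉ D: no assignment then satisfies all the clues, so k ∈ D.

D = {k, m}; E = {}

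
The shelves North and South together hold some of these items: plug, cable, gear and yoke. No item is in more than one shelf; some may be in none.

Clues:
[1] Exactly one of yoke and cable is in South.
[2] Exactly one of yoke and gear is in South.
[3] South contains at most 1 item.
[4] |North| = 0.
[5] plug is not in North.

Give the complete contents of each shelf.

North = {}; South = {yoke}

From (5): plug ∉ North.
(4): North already has 0, so the rest are out.
Suppose plug ∈ South: no assignment then satisfies all the clues, so plug ∉ South.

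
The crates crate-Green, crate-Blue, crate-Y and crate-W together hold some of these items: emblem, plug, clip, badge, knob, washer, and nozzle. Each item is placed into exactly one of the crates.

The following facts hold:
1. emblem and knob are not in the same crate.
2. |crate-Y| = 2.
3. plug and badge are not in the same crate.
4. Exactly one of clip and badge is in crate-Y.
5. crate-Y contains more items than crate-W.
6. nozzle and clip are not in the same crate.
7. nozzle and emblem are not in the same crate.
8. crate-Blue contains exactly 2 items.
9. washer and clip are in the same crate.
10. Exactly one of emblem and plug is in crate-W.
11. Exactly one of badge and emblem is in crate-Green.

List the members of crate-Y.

crate-Y = {clip, washer}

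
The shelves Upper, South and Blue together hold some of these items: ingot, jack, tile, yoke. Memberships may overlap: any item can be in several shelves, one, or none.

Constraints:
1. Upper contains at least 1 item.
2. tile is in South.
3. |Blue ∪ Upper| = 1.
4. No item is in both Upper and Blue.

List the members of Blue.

Blue = {}

From (2): tile ∈ South.
Suppose ingot ∈ Blue: no assignment then satisfies all the clues, so ingot ∉ Blue.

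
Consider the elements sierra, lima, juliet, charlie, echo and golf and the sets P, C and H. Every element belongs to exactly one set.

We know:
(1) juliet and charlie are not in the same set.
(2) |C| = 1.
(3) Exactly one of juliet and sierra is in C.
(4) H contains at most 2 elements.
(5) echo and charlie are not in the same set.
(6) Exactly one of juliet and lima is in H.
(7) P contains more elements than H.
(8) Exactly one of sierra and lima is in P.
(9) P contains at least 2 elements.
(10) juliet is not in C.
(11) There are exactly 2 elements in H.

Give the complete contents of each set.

From (10): juliet ∉ C.
(3) (exactly one): sierra ∈ C.
(8) (exactly one): lima ∈ P.
(2): C already has 1, so the rest are out.
(6) (exactly one): juliet ∈ H.
(1): charlie ∉ H.
Only one set left: charlie ∈ P.
(5): echo ∉ P.
Only one set left: echo ∈ H.
(4): H already has 2, so the rest are out.
Only one set left: golf ∈ P.

P = {charlie, golf, lima}; C = {sierra}; H = {echo, juliet}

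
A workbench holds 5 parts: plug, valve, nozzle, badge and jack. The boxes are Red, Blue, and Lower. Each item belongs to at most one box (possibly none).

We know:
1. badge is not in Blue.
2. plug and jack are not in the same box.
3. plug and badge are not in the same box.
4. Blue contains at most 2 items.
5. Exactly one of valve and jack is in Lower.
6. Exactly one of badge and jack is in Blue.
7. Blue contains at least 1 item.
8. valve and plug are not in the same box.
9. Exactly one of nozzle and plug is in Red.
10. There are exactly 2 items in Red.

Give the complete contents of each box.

Red = {badge, nozzle}; Blue = {jack}; Lower = {valve}

From (1): badge ∉ Blue.
(6) (exactly one): jack ∈ Blue.
(2): plug ∉ Blue.
(5) (exactly one): valve ∈ Lower.
(8): plug ∉ Lower.
Suppose plug ∈ Red: no assignment then satisfies all the clues, so plug ∉ Red.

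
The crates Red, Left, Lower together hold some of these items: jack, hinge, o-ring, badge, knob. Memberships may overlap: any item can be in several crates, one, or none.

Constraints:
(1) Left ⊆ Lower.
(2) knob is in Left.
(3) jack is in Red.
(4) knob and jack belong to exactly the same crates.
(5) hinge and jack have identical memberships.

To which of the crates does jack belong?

jack: Left, Lower, Red

From (2): knob ∈ Left.
From (3): jack ∈ Red.
(1) with knob ∈ Left: knob ∈ Lower.
(4): knob matches jack: knob ∈ Red.
(4): jack matches knob: jack ∈ Left.
(4): jack matches knob: jack ∈ Lower.
(5): hinge matches jack: hinge ∈ Red.
(5): hinge matches jack: hinge ∈ Left.
(5): hinge matches jack: hinge ∈ Lower.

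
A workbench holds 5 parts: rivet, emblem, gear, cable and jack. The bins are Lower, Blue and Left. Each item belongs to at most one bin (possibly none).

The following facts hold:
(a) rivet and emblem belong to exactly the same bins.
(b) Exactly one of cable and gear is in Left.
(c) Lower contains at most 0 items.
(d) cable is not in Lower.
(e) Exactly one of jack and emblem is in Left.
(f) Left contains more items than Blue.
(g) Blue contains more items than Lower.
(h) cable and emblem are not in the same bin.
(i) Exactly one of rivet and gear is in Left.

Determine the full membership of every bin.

Lower = {}; Blue = {cable}; Left = {gear, jack}

From (d): cable ∉ Lower.
(c): Lower already has 0, so the rest are out.
Suppose rivet ∈ Blue: no assignment then satisfies all the clues, so rivet ∉ Blue.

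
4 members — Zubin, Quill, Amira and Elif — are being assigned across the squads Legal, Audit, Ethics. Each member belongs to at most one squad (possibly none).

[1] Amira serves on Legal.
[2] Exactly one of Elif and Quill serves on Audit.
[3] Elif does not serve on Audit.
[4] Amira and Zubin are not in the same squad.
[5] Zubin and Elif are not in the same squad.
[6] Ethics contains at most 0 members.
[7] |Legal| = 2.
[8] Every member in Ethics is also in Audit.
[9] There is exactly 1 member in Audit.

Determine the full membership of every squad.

Legal = {Amira, Elif}; Audit = {Quill}; Ethics = {}

From (1): Amira ∈ Legal.
From (3): Elif ∉ Audit.
(2) (exactly one): Quill ∈ Audit.
(4): Zubin ∉ Legal.
(6): Ethics already has 0, so the rest are out.
(7): only 2 candidates remain for Legal, so all are in.
(9): Audit already has 1, so the rest are out.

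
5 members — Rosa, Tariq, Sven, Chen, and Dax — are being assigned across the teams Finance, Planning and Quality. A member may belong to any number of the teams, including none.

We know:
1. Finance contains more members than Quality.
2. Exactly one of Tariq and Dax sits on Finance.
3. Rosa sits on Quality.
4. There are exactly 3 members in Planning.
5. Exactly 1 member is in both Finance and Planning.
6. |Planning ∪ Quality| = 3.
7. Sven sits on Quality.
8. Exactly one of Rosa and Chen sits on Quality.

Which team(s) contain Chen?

Chen: Finance

From (3): Rosa ∈ Quality.
From (7): Sven ∈ Quality.
(8) (exactly one): Chen ∉ Quality.
Suppose Chen ∉ Finance: no assignment then satisfies all the clues, so Chen ∈ Finance.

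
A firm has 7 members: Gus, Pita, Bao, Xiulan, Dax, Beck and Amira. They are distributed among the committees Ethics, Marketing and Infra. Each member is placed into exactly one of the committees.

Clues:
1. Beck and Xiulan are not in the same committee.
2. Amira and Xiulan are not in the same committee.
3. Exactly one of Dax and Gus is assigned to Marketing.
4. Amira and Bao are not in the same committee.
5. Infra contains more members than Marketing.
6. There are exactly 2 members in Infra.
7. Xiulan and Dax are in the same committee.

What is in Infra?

Infra = {Amira, Beck}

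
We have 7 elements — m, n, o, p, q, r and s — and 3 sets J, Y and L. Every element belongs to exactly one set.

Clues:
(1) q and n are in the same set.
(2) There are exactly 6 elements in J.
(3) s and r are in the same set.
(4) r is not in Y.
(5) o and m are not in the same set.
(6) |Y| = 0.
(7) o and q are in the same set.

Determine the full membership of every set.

From (4): r ∉ Y.
(3): s matches r: s ∉ Y.
(6): Y already has 0, so the rest are out.
Suppose m ∈ J: no assignment then satisfies all the clues, so m ∉ J.

J = {n, o, p, q, r, s}; Y = {}; L = {m}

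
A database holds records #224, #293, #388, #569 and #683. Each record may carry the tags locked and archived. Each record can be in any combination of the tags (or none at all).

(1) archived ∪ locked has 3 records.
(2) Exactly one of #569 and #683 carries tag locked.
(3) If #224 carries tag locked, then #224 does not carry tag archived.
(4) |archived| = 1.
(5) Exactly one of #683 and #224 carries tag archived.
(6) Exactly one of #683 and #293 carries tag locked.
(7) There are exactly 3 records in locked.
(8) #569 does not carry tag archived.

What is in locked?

locked = {#224, #388, #683}

From (8): #569 ∉ archived.
Suppose #224 ∉ locked: no assignment then satisfies all the clues, so #224 ∈ locked.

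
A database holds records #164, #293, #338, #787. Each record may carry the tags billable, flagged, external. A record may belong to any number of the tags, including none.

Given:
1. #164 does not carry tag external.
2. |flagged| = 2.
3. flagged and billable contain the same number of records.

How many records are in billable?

2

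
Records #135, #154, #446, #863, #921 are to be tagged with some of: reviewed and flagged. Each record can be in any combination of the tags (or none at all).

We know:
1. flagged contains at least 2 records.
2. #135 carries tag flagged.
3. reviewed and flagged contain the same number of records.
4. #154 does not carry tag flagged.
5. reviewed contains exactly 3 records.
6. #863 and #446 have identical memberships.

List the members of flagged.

From (2): #135 ∈ flagged.
From (4): #154 ∉ flagged.
Suppose #446 ∉ flagged: no assignment then satisfies all the clues, so #446 ∈ flagged.

flagged = {#135, #446, #863}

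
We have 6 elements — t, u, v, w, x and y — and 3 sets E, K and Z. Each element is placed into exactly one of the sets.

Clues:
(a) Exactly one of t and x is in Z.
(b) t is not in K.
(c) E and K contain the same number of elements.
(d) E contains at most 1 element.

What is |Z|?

4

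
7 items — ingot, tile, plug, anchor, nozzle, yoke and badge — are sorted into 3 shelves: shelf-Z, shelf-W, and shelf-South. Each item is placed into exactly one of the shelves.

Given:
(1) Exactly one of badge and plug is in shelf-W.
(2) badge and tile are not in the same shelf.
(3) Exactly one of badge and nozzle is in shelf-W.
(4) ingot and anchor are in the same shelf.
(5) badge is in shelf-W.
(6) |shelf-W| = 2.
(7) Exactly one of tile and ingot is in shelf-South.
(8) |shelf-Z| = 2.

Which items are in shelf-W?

shelf-W = {badge, yoke}

From (5): badge ∈ shelf-W.
(1) (exactly one): plug ∉ shelf-W.
(2): tile ∉ shelf-W.
(3) (exactly one): nozzle ∉ shelf-W.
Suppose ingot ∈ shelf-W: no assignment then satisfies all the clues, so ingot ∉ shelf-W.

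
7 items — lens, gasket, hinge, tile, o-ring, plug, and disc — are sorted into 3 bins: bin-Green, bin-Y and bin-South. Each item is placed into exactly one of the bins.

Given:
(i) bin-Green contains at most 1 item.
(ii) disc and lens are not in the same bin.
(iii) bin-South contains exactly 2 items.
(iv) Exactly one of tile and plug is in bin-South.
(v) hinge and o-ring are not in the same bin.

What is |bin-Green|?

1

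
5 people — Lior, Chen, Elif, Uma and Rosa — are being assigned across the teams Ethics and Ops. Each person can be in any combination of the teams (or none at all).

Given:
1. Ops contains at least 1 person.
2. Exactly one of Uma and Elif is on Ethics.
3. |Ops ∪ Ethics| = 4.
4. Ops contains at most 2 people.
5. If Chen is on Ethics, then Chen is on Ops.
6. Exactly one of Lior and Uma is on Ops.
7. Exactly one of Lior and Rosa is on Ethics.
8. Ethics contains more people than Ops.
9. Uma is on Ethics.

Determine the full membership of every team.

Ethics = {Chen, Rosa, Uma}; Ops = {Chen, Lior}

From (9): Uma ∈ Ethics.
(2) (exactly one): Elif ∉ Ethics.
Suppose Lior ∈ Ethics: no assignment then satisfies all the clues, so Lior ∉ Ethics.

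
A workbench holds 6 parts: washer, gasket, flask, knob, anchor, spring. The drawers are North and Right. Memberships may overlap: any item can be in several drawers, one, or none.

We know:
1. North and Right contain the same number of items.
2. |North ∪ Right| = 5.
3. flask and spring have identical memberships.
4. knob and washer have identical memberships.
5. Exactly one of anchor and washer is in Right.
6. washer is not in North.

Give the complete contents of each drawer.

North = {flask, gasket, spring}; Right = {gasket, knob, washer}

From (6): washer ∉ North.
(4): knob matches washer: knob ∉ North.
Suppose washer ∉ Right: no assignment then satisfies all the clues, so washer ∈ Right.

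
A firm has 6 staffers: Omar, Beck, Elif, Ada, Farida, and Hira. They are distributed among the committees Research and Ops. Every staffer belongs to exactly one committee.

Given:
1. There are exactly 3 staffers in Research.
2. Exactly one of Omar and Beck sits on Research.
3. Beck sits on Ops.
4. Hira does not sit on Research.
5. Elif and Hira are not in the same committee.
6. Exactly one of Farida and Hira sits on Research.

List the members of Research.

From (3): Beck ∈ Ops.
From (4): Hira ∉ Research.
(2) (exactly one): Omar ∈ Research.
(6) (exactly one): Farida ∈ Research.
Only one committee left: Hira ∈ Ops.
(5): Elif ∉ Ops.
Only one committee left: Elif ∈ Research.
(1): Research already has 3, so the rest are out.
Only one committee left: Ada ∈ Ops.

Research = {Elif, Farida, Omar}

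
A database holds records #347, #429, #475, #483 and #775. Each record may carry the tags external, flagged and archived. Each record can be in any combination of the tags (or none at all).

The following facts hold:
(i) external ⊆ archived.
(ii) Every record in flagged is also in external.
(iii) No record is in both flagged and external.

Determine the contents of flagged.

flagged = {}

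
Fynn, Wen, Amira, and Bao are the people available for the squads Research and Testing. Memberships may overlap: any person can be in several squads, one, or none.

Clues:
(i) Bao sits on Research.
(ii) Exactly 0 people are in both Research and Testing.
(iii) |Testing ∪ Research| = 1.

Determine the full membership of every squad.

Research = {Bao}; Testing = {}

From (i): Bao ∈ Research.
Suppose Fynn ∈ Research: no assignment then satisfies all the clues, so Fynn ∉ Research.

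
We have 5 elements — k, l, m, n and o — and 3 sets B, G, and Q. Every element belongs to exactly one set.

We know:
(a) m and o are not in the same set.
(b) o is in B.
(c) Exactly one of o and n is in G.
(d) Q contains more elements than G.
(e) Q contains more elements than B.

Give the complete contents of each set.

B = {o}; G = {n}; Q = {k, l, m}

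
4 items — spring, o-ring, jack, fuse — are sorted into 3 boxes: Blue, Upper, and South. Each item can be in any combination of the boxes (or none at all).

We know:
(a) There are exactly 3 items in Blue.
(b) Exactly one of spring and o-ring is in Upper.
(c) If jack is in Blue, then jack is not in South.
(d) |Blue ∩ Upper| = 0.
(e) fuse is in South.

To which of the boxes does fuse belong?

fuse: Blue, South

From (e): fuse ∈ South.
Suppose fuse ∉ Blue: no assignment then satisfies all the clues, so fuse ∈ Blue.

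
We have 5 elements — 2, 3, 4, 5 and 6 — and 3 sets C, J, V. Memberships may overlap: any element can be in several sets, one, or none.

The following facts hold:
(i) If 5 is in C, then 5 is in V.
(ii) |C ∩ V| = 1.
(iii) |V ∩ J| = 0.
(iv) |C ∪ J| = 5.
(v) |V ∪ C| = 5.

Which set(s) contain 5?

5: C, V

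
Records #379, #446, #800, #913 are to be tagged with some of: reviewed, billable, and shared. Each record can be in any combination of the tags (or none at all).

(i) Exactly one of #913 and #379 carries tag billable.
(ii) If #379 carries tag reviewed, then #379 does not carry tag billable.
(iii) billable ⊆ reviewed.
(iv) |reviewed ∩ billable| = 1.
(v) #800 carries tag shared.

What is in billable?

billable = {#913}

From (v): #800 ∈ shared.
Suppose #379 ∈ billable: no assignment then satisfies all the clues, so #379 ∉ billable.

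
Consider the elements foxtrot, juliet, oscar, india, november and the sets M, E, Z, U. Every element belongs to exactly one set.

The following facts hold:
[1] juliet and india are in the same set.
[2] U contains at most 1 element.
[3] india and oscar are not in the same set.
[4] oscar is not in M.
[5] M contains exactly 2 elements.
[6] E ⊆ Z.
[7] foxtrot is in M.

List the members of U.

U = {oscar}

From (4): oscar ∉ M.
From (7): foxtrot ∈ M.
Suppose juliet ∈ U: no assignment then satisfies all the clues, so juliet ∉ U.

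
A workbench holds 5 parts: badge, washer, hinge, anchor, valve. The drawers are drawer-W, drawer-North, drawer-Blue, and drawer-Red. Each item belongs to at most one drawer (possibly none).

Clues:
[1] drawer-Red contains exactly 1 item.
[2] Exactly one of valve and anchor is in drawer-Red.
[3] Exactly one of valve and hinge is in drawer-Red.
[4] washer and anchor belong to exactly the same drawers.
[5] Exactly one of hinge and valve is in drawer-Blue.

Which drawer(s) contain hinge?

hinge: drawer-Blue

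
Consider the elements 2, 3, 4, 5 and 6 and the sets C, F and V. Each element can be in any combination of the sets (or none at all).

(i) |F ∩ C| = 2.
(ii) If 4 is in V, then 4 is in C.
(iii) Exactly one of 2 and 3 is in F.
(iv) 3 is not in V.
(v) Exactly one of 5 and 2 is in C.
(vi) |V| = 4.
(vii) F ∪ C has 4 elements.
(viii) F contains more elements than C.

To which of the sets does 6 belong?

6: F, V

From (iv): 3 ∉ V.
(vi): only 4 candidates remain for V, so all are in.
(ii): 4 ∈ C.
Suppose 6 ∈ C: no assignment then satisfies all the clues, so 6 ∉ C.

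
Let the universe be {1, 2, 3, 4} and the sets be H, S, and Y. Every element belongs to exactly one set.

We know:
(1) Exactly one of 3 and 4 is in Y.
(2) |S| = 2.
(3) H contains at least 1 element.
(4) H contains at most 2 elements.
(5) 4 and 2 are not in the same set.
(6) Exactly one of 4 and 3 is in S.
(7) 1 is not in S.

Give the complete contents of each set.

H = {1}; S = {2, 3}; Y = {4}

From (7): 1 ∉ S.
Suppose 1 ∉ H: no assignment then satisfies all the clues, so 1 ∈ H.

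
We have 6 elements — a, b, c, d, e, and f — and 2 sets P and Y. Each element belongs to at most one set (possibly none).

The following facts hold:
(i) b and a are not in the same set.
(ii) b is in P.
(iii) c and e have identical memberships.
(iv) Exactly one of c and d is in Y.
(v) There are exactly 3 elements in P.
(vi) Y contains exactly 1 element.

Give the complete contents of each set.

P = {b, c, e}; Y = {d}

From (ii): b ∈ P.
(i): a ∉ P.
Suppose a ∈ Y: no assignment then satisfies all the clues, so a ∉ Y.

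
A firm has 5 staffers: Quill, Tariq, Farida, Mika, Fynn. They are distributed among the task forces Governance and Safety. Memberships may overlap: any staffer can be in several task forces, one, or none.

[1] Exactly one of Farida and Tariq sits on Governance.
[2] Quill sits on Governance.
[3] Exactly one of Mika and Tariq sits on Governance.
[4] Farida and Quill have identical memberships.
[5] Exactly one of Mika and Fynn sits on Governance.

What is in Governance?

Governance = {Farida, Mika, Quill}

From (2): Quill ∈ Governance.
(4): Farida matches Quill: Farida ∈ Governance.
(1) (exactly one): Tariq ∉ Governance.
(3) (exactly one): Mika ∈ Governance.
(5) (exactly one): Fynn ∉ Governance.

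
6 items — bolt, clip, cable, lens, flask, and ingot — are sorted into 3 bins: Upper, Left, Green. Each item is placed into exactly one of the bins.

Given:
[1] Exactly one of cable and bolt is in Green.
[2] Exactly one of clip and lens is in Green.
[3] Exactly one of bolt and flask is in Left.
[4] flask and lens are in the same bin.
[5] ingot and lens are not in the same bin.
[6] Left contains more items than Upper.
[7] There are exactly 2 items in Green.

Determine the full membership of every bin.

Upper = {ingot}; Left = {cable, flask, lens}; Green = {bolt, clip}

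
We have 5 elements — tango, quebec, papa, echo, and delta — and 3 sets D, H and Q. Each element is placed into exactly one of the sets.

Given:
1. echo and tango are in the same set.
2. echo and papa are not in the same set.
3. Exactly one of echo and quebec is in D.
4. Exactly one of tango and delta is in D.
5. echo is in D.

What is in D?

From (5): echo ∈ D.
(1): tango matches echo: tango ∈ D.
(2): papa ∉ D.
(3) (exactly one): quebec ∉ D.
(4) (exactly one): delta ∉ D.

D = {echo, tango}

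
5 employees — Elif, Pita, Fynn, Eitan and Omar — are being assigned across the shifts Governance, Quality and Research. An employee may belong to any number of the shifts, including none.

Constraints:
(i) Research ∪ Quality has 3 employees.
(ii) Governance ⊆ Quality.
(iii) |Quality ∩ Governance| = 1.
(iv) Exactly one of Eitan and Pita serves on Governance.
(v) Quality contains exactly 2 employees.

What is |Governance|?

1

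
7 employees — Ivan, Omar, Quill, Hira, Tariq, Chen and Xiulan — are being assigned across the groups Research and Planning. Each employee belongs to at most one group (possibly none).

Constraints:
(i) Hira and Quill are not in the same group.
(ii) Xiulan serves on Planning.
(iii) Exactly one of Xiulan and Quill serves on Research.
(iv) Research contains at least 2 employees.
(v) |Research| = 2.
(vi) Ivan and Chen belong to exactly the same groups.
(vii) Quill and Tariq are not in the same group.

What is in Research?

Research = {Omar, Quill}

From (ii): Xiulan ∈ Planning.
(iii) (exactly one): Quill ∈ Research.
(vii): Tariq ∉ Research.
(i): Hira ∉ Research.
Suppose Ivan ∈ Research: no assignment then satisfies all the clues, so Ivan ∉ Research.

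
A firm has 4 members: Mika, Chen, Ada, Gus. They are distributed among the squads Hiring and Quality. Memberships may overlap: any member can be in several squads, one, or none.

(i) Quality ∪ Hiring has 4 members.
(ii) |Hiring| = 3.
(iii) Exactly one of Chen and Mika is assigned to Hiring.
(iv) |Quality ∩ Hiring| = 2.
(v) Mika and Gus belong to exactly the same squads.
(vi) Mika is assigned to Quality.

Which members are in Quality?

Quality = {Chen, Gus, Mika}

From (vi): Mika ∈ Quality.
(v): Gus matches Mika: Gus ∈ Quality.
Suppose Chen ∉ Quality: no assignment then satisfies all the clues, so Chen ∈ Quality.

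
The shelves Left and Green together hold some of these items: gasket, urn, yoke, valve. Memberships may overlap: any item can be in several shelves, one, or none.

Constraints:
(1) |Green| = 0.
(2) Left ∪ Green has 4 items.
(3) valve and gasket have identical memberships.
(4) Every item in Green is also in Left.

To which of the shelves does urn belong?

urn: Left

(1): Green already has 0, so the rest are out.
Suppose urn ∉ Left: no assignment then satisfies all the clues, so urn ∈ Left.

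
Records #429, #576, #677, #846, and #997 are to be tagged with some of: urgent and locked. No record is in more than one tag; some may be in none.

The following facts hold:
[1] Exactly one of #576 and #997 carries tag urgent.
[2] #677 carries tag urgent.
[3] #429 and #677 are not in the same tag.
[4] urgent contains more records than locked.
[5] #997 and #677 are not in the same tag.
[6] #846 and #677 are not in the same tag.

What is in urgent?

From (2): #677 ∈ urgent.
(3): #429 ∉ urgent.
(5): #997 ∉ urgent.
(6): #846 ∉ urgent.
(1) (exactly one): #576 ∈ urgent.

urgent = {#576, #677}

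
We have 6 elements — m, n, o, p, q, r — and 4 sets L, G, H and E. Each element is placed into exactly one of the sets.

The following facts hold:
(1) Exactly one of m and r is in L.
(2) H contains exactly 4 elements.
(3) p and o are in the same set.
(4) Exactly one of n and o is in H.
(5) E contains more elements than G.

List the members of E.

E = {n}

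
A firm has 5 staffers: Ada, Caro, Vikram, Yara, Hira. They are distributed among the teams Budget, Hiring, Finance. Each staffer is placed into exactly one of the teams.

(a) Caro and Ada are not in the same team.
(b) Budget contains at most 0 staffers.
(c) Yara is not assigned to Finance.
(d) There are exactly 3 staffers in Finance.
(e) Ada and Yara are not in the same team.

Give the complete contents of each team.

From (c): Yara ∉ Finance.
(b): Budget already has 0, so the rest are out.
Only one team left: Yara ∈ Hiring.
(e): Ada ∉ Hiring.
Only one team left: Ada ∈ Finance.
(a): Caro ∉ Finance.
(d): only 3 candidates remain for Finance, so all are in.
Only one team left: Caro ∈ Hiring.

Budget = {}; Hiring = {Caro, Yara}; Finance = {Ada, Hira, Vikram}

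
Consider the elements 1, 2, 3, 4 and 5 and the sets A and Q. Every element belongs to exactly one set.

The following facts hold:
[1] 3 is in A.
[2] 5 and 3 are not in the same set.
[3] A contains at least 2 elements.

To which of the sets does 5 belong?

From (1): 3 ∈ A.
(2): 5 ∉ A.
Only one set left: 5 ∈ Q.

5: Q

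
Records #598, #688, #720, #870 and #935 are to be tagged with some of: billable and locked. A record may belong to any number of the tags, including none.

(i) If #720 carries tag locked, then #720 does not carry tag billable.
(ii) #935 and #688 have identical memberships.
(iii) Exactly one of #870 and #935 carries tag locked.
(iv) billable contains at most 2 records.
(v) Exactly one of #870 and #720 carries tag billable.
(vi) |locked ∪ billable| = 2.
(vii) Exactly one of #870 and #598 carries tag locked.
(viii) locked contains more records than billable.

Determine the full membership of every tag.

billable = {#870}; locked = {#720, #870}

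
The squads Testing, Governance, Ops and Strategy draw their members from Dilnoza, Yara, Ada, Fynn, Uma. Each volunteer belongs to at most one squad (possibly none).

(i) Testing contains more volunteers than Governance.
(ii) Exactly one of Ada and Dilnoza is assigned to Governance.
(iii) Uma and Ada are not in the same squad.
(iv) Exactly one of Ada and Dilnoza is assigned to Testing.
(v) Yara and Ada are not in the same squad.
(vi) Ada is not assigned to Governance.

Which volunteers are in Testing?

Testing = {Ada, Fynn}

From (vi): Ada ∉ Governance.
(ii) (exactly one): Dilnoza ∈ Governance.
(iv) (exactly one): Ada ∈ Testing.
(v): Yara ∉ Testing.
(iii): Uma ∉ Testing.
Suppose Fynn ∉ Testing: no assignment then satisfies all the clues, so Fynn ∈ Testing.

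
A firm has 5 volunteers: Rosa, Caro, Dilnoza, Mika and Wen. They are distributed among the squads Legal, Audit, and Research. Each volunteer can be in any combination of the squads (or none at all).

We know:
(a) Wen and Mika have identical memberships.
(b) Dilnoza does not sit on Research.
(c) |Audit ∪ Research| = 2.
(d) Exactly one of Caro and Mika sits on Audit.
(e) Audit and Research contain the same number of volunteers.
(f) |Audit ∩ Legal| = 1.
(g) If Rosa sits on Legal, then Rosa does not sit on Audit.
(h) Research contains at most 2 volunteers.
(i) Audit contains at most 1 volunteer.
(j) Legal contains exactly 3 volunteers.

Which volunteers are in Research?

Research = {Rosa}

From (b): Dilnoza ∉ Research.
Suppose Rosa ∉ Research: no assignment then satisfies all the clues, so Rosa ∈ Research.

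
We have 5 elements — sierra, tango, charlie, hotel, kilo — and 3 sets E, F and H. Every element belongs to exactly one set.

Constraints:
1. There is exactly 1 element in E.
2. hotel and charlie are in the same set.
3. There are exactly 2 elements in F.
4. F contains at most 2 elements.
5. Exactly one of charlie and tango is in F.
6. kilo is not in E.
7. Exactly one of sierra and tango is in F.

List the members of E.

E = {sierra}

From (6): kilo ∉ E.
Suppose sierra ∉ E: no assignment then satisfies all the clues, so sierra ∈ E.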